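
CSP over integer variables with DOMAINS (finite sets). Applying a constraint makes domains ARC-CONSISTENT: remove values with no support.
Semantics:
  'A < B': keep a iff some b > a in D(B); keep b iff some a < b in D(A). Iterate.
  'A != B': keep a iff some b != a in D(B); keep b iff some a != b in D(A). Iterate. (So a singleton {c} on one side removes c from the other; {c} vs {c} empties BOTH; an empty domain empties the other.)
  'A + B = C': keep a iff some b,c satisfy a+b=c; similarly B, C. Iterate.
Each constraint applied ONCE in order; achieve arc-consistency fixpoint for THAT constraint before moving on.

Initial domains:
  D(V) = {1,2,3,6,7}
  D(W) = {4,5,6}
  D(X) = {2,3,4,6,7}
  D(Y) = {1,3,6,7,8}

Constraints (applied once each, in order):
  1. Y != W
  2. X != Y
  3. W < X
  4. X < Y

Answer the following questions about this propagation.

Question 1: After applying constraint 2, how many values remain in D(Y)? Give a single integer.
Constraint 1 (Y != W) on D(Y)={1,3,6,7,8} D(W)={4,5,6}: no change
Constraint 2 (X != Y) on D(X)={2,3,4,6,7} D(Y)={1,3,6,7,8}: no change
So after constraint 2: D(Y)={1,3,6,7,8}, size = 5

Answer: 5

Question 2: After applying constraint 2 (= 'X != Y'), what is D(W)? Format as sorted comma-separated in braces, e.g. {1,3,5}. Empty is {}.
Constraint 1 (Y != W) on D(Y)={1,3,6,7,8} D(W)={4,5,6}: no change
Constraint 2 (X != Y) on D(X)={2,3,4,6,7} D(Y)={1,3,6,7,8}: no change
So after constraint 2: D(W) = {4,5,6}

Answer: {4,5,6}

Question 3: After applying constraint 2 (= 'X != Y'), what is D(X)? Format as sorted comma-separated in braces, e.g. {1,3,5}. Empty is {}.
Constraint 1 (Y != W) on D(Y)={1,3,6,7,8} D(W)={4,5,6}: no change
Constraint 2 (X != Y) on D(X)={2,3,4,6,7} D(Y)={1,3,6,7,8}: no change
So after constraint 2: D(X) = {2,3,4,6,7}

Answer: {2,3,4,6,7}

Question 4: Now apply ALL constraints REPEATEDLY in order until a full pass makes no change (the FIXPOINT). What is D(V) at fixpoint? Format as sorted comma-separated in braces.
Answer: {1,2,3,6,7}

Derivation:
pass 0 (initial): D(V)={1,2,3,6,7}
pass 1: X {2,3,4,6,7}->{6,7}; Y {1,3,6,7,8}->{7,8}
pass 2: no change
Fixpoint after 2 passes: D(V) = {1,2,3,6,7}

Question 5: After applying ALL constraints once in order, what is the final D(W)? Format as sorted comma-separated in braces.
Constraint 1 (Y != W) on D(Y)={1,3,6,7,8} D(W)={4,5,6}: no change
Constraint 2 (X != Y) on D(X)={2,3,4,6,7} D(Y)={1,3,6,7,8}: no change
Constraint 3 (W < X) on D(W)={4,5,6} D(X)={2,3,4,6,7}: X {2,3,4,6,7}->{6,7}
Constraint 4 (X < Y) on D(X)={6,7} D(Y)={1,3,6,7,8}: Y {1,3,6,7,8}->{7,8}
So after all 4 constraints: D(W) = {4,5,6}

Answer: {4,5,6}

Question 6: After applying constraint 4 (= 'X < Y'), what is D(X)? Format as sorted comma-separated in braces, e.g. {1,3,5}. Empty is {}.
Answer: {6,7}

Derivation:
Constraint 1 (Y != W) on D(Y)={1,3,6,7,8} D(W)={4,5,6}: no change
Constraint 2 (X != Y) on D(X)={2,3,4,6,7} D(Y)={1,3,6,7,8}: no change
Constraint 3 (W < X) on D(W)={4,5,6} D(X)={2,3,4,6,7}: X {2,3,4,6,7}->{6,7}
Constraint 4 (X < Y) on D(X)={6,7} D(Y)={1,3,6,7,8}: Y {1,3,6,7,8}->{7,8}
So after constraint 4: D(X) = {6,7}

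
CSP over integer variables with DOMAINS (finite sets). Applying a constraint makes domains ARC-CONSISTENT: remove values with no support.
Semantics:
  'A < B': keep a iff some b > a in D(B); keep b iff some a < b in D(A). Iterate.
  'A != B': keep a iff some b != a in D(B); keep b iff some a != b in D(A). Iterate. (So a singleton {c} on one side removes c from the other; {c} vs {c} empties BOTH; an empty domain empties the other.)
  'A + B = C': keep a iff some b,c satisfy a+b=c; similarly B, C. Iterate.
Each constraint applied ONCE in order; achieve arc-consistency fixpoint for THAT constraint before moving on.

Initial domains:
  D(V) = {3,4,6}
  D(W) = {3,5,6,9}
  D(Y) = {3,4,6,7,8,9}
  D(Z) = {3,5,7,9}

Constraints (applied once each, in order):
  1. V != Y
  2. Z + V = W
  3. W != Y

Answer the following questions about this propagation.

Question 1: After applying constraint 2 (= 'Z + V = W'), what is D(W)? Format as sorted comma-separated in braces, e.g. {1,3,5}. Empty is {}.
Constraint 1 (V != Y) on D(V)={3,4,6} D(Y)={3,4,6,7,8,9}: no change
Constraint 2 (Z + V = W) on D(Z)={3,5,7,9} D(V)={3,4,6} D(W)={3,5,6,9}: Z {3,5,7,9}->{3,5}; W {3,5,6,9}->{6,9}
So after constraint 2: D(W) = {6,9}

Answer: {6,9}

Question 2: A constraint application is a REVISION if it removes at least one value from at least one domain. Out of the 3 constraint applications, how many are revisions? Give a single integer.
Constraint 1 (V != Y) on D(V)={3,4,6} D(Y)={3,4,6,7,8,9}: no change => not a revision
Constraint 2 (Z + V = W) on D(Z)={3,5,7,9} D(V)={3,4,6} D(W)={3,5,6,9}: Z {3,5,7,9}->{3,5}; W {3,5,6,9}->{6,9} => REVISION
Constraint 3 (W != Y) on D(W)={6,9} D(Y)={3,4,6,7,8,9}: no change => not a revision
Total revisions = 1

Answer: 1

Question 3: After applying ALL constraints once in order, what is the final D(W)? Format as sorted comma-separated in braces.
Constraint 1 (V != Y) on D(V)={3,4,6} D(Y)={3,4,6,7,8,9}: no change
Constraint 2 (Z + V = W) on D(Z)={3,5,7,9} D(V)={3,4,6} D(W)={3,5,6,9}: Z {3,5,7,9}->{3,5}; W {3,5,6,9}->{6,9}
Constraint 3 (W != Y) on D(W)={6,9} D(Y)={3,4,6,7,8,9}: no change
So after all 3 constraints: D(W) = {6,9}

Answer: {6,9}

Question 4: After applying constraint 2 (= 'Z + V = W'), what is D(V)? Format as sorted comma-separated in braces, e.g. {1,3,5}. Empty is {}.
Answer: {3,4,6}

Derivation:
Constraint 1 (V != Y) on D(V)={3,4,6} D(Y)={3,4,6,7,8,9}: no change
Constraint 2 (Z + V = W) on D(Z)={3,5,7,9} D(V)={3,4,6} D(W)={3,5,6,9}: Z {3,5,7,9}->{3,5}; W {3,5,6,9}->{6,9}
So after constraint 2: D(V) = {3,4,6}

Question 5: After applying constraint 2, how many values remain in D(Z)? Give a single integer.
Answer: 2

Derivation:
Constraint 1 (V != Y) on D(V)={3,4,6} D(Y)={3,4,6,7,8,9}: no change
Constraint 2 (Z + V = W) on D(Z)={3,5,7,9} D(V)={3,4,6} D(W)={3,5,6,9}: Z {3,5,7,9}->{3,5}; W {3,5,6,9}->{6,9}
So after constraint 2: D(Z)={3,5}, size = 2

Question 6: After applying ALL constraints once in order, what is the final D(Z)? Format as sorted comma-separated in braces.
Answer: {3,5}

Derivation:
Constraint 1 (V != Y) on D(V)={3,4,6} D(Y)={3,4,6,7,8,9}: no change
Constraint 2 (Z + V = W) on D(Z)={3,5,7,9} D(V)={3,4,6} D(W)={3,5,6,9}: Z {3,5,7,9}->{3,5}; W {3,5,6,9}->{6,9}
Constraint 3 (W != Y) on D(W)={6,9} D(Y)={3,4,6,7,8,9}: no change
So after all 3 constraints: D(Z) = {3,5}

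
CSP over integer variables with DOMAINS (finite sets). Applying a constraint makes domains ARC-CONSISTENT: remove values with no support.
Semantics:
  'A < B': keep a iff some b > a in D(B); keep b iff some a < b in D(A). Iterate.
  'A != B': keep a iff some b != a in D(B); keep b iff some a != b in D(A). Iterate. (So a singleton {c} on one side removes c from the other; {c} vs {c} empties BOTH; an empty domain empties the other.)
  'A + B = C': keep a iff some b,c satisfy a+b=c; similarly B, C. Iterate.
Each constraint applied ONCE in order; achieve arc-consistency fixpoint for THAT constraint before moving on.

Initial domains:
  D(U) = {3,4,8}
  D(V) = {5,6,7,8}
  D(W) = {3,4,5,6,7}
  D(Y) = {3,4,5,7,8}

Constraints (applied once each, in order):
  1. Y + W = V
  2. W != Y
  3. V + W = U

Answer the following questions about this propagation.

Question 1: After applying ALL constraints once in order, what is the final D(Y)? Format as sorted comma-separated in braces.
Constraint 1 (Y + W = V) on D(Y)={3,4,5,7,8} D(W)={3,4,5,6,7} D(V)={5,6,7,8}: Y {3,4,5,7,8}->{3,4,5}; W {3,4,5,6,7}->{3,4,5}; V {5,6,7,8}->{6,7,8}
Constraint 2 (W != Y) on D(W)={3,4,5} D(Y)={3,4,5}: no change
Constraint 3 (V + W = U) on D(V)={6,7,8} D(W)={3,4,5} D(U)={3,4,8}: V {6,7,8}->{}; W {3,4,5}->{}; U {3,4,8}->{}
So after all 3 constraints: D(Y) = {3,4,5}

Answer: {3,4,5}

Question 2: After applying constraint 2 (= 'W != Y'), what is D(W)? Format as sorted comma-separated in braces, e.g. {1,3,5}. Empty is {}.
Answer: {3,4,5}

Derivation:
Constraint 1 (Y + W = V) on D(Y)={3,4,5,7,8} D(W)={3,4,5,6,7} D(V)={5,6,7,8}: Y {3,4,5,7,8}->{3,4,5}; W {3,4,5,6,7}->{3,4,5}; V {5,6,7,8}->{6,7,8}
Constraint 2 (W != Y) on D(W)={3,4,5} D(Y)={3,4,5}: no change
So after constraint 2: D(W) = {3,4,5}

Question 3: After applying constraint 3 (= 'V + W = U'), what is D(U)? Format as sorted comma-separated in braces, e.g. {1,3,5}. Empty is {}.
Answer: {}

Derivation:
Constraint 1 (Y + W = V) on D(Y)={3,4,5,7,8} D(W)={3,4,5,6,7} D(V)={5,6,7,8}: Y {3,4,5,7,8}->{3,4,5}; W {3,4,5,6,7}->{3,4,5}; V {5,6,7,8}->{6,7,8}
Constraint 2 (W != Y) on D(W)={3,4,5} D(Y)={3,4,5}: no change
Constraint 3 (V + W = U) on D(V)={6,7,8} D(W)={3,4,5} D(U)={3,4,8}: V {6,7,8}->{}; W {3,4,5}->{}; U {3,4,8}->{}
So after constraint 3: D(U) = {}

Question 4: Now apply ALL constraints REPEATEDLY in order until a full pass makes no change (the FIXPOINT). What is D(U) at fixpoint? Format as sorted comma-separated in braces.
pass 0 (initial): D(U)={3,4,8}
pass 1: U {3,4,8}->{}; V {5,6,7,8}->{}; W {3,4,5,6,7}->{}; Y {3,4,5,7,8}->{3,4,5}
pass 2: Y {3,4,5}->{}
pass 3: no change
Fixpoint after 3 passes: D(U) = {}

Answer: {}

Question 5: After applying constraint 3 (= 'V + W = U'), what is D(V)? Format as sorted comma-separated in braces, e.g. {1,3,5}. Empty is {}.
Constraint 1 (Y + W = V) on D(Y)={3,4,5,7,8} D(W)={3,4,5,6,7} D(V)={5,6,7,8}: Y {3,4,5,7,8}->{3,4,5}; W {3,4,5,6,7}->{3,4,5}; V {5,6,7,8}->{6,7,8}
Constraint 2 (W != Y) on D(W)={3,4,5} D(Y)={3,4,5}: no change
Constraint 3 (V + W = U) on D(V)={6,7,8} D(W)={3,4,5} D(U)={3,4,8}: V {6,7,8}->{}; W {3,4,5}->{}; U {3,4,8}->{}
So after constraint 3: D(V) = {}

Answer: {}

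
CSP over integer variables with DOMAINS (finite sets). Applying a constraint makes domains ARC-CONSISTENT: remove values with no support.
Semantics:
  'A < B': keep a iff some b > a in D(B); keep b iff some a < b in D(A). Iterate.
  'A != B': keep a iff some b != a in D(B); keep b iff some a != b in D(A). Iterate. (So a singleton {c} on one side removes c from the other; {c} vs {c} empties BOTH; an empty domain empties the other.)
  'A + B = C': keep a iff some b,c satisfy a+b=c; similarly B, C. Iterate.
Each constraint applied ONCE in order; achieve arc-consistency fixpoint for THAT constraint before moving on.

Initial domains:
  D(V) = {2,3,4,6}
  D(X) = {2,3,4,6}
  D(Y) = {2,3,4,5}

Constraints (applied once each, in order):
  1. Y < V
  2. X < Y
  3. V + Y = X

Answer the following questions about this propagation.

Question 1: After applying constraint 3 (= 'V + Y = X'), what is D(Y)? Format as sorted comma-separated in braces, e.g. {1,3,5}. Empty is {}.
Constraint 1 (Y < V) on D(Y)={2,3,4,5} D(V)={2,3,4,6}: V {2,3,4,6}->{3,4,6}
Constraint 2 (X < Y) on D(X)={2,3,4,6} D(Y)={2,3,4,5}: X {2,3,4,6}->{2,3,4}; Y {2,3,4,5}->{3,4,5}
Constraint 3 (V + Y = X) on D(V)={3,4,6} D(Y)={3,4,5} D(X)={2,3,4}: V {3,4,6}->{}; Y {3,4,5}->{}; X {2,3,4}->{}
So after constraint 3: D(Y) = {}

Answer: {}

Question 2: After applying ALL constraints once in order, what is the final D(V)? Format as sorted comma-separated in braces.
Answer: {}

Derivation:
Constraint 1 (Y < V) on D(Y)={2,3,4,5} D(V)={2,3,4,6}: V {2,3,4,6}->{3,4,6}
Constraint 2 (X < Y) on D(X)={2,3,4,6} D(Y)={2,3,4,5}: X {2,3,4,6}->{2,3,4}; Y {2,3,4,5}->{3,4,5}
Constraint 3 (V + Y = X) on D(V)={3,4,6} D(Y)={3,4,5} D(X)={2,3,4}: V {3,4,6}->{}; Y {3,4,5}->{}; X {2,3,4}->{}
So after all 3 constraints: D(V) = {}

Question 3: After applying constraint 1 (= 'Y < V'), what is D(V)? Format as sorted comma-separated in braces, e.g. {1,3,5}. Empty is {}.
Answer: {3,4,6}

Derivation:
Constraint 1 (Y < V) on D(Y)={2,3,4,5} D(V)={2,3,4,6}: V {2,3,4,6}->{3,4,6}
So after constraint 1: D(V) = {3,4,6}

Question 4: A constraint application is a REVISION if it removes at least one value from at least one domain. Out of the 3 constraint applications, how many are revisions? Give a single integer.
Answer: 3

Derivation:
Constraint 1 (Y < V) on D(Y)={2,3,4,5} D(V)={2,3,4,6}: V {2,3,4,6}->{3,4,6} => REVISION
Constraint 2 (X < Y) on D(X)={2,3,4,6} D(Y)={2,3,4,5}: X {2,3,4,6}->{2,3,4}; Y {2,3,4,5}->{3,4,5} => REVISION
Constraint 3 (V + Y = X) on D(V)={3,4,6} D(Y)={3,4,5} D(X)={2,3,4}: V {3,4,6}->{}; Y {3,4,5}->{}; X {2,3,4}->{} => REVISION
Total revisions = 3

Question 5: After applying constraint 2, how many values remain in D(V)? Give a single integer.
Answer: 3

Derivation:
Constraint 1 (Y < V) on D(Y)={2,3,4,5} D(V)={2,3,4,6}: V {2,3,4,6}->{3,4,6}
Constraint 2 (X < Y) on D(X)={2,3,4,6} D(Y)={2,3,4,5}: X {2,3,4,6}->{2,3,4}; Y {2,3,4,5}->{3,4,5}
So after constraint 2: D(V)={3,4,6}, size = 3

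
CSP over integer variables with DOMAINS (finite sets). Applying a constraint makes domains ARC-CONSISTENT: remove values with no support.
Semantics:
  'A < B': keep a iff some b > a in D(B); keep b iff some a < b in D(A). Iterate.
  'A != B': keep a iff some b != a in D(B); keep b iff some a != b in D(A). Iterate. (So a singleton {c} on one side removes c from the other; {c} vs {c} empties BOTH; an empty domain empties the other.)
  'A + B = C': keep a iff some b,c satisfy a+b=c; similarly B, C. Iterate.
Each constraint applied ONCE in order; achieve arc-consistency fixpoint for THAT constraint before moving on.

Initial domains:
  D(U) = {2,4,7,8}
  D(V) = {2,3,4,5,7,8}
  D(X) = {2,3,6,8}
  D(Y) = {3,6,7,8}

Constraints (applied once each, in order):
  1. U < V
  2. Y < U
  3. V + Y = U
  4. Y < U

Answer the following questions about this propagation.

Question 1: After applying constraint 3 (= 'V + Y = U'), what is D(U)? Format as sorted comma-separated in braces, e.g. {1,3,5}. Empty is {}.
Constraint 1 (U < V) on D(U)={2,4,7,8} D(V)={2,3,4,5,7,8}: U {2,4,7,8}->{2,4,7}; V {2,3,4,5,7,8}->{3,4,5,7,8}
Constraint 2 (Y < U) on D(Y)={3,6,7,8} D(U)={2,4,7}: Y {3,6,7,8}->{3,6}; U {2,4,7}->{4,7}
Constraint 3 (V + Y = U) on D(V)={3,4,5,7,8} D(Y)={3,6} D(U)={4,7}: V {3,4,5,7,8}->{4}; Y {3,6}->{3}; U {4,7}->{7}
So after constraint 3: D(U) = {7}

Answer: {7}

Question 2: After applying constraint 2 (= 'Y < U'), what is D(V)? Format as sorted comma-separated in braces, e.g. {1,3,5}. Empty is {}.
Answer: {3,4,5,7,8}

Derivation:
Constraint 1 (U < V) on D(U)={2,4,7,8} D(V)={2,3,4,5,7,8}: U {2,4,7,8}->{2,4,7}; V {2,3,4,5,7,8}->{3,4,5,7,8}
Constraint 2 (Y < U) on D(Y)={3,6,7,8} D(U)={2,4,7}: Y {3,6,7,8}->{3,6}; U {2,4,7}->{4,7}
So after constraint 2: D(V) = {3,4,5,7,8}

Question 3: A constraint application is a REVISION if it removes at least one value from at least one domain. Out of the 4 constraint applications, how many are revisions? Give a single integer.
Constraint 1 (U < V) on D(U)={2,4,7,8} D(V)={2,3,4,5,7,8}: U {2,4,7,8}->{2,4,7}; V {2,3,4,5,7,8}->{3,4,5,7,8} => REVISION
Constraint 2 (Y < U) on D(Y)={3,6,7,8} D(U)={2,4,7}: Y {3,6,7,8}->{3,6}; U {2,4,7}->{4,7} => REVISION
Constraint 3 (V + Y = U) on D(V)={3,4,5,7,8} D(Y)={3,6} D(U)={4,7}: V {3,4,5,7,8}->{4}; Y {3,6}->{3}; U {4,7}->{7} => REVISION
Constraint 4 (Y < U) on D(Y)={3} D(U)={7}: no change => not a revision
Total revisions = 3

Answer: 3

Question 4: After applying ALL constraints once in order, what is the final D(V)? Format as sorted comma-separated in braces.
Constraint 1 (U < V) on D(U)={2,4,7,8} D(V)={2,3,4,5,7,8}: U {2,4,7,8}->{2,4,7}; V {2,3,4,5,7,8}->{3,4,5,7,8}
Constraint 2 (Y < U) on D(Y)={3,6,7,8} D(U)={2,4,7}: Y {3,6,7,8}->{3,6}; U {2,4,7}->{4,7}
Constraint 3 (V + Y = U) on D(V)={3,4,5,7,8} D(Y)={3,6} D(U)={4,7}: V {3,4,5,7,8}->{4}; Y {3,6}->{3}; U {4,7}->{7}
Constraint 4 (Y < U) on D(Y)={3} D(U)={7}: no change
So after all 4 constraints: D(V) = {4}

Answer: {4}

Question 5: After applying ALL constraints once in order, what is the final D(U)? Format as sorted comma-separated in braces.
Answer: {7}

Derivation:
Constraint 1 (U < V) on D(U)={2,4,7,8} D(V)={2,3,4,5,7,8}: U {2,4,7,8}->{2,4,7}; V {2,3,4,5,7,8}->{3,4,5,7,8}
Constraint 2 (Y < U) on D(Y)={3,6,7,8} D(U)={2,4,7}: Y {3,6,7,8}->{3,6}; U {2,4,7}->{4,7}
Constraint 3 (V + Y = U) on D(V)={3,4,5,7,8} D(Y)={3,6} D(U)={4,7}: V {3,4,5,7,8}->{4}; Y {3,6}->{3}; U {4,7}->{7}
Constraint 4 (Y < U) on D(Y)={3} D(U)={7}: no change
So after all 4 constraints: D(U) = {7}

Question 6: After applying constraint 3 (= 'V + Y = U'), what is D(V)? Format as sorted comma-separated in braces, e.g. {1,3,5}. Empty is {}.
Constraint 1 (U < V) on D(U)={2,4,7,8} D(V)={2,3,4,5,7,8}: U {2,4,7,8}->{2,4,7}; V {2,3,4,5,7,8}->{3,4,5,7,8}
Constraint 2 (Y < U) on D(Y)={3,6,7,8} D(U)={2,4,7}: Y {3,6,7,8}->{3,6}; U {2,4,7}->{4,7}
Constraint 3 (V + Y = U) on D(V)={3,4,5,7,8} D(Y)={3,6} D(U)={4,7}: V {3,4,5,7,8}->{4}; Y {3,6}->{3}; U {4,7}->{7}
So after constraint 3: D(V) = {4}

Answer: {4}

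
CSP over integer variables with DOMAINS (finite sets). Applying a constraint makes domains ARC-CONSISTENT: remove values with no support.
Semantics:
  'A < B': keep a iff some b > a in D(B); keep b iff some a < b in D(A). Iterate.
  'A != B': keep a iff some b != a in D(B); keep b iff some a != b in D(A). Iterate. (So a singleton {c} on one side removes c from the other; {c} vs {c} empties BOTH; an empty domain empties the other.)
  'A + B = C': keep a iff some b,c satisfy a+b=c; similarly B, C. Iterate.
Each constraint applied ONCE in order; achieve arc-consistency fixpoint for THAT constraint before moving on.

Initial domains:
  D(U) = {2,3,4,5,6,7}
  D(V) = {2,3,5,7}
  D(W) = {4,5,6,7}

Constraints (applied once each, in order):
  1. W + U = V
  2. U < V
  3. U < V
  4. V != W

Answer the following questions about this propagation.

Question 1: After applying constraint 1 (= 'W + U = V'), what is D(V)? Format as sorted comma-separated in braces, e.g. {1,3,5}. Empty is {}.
Constraint 1 (W + U = V) on D(W)={4,5,6,7} D(U)={2,3,4,5,6,7} D(V)={2,3,5,7}: W {4,5,6,7}->{4,5}; U {2,3,4,5,6,7}->{2,3}; V {2,3,5,7}->{7}
So after constraint 1: D(V) = {7}

Answer: {7}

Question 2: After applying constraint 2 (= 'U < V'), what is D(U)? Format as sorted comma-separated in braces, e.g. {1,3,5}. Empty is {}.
Constraint 1 (W + U = V) on D(W)={4,5,6,7} D(U)={2,3,4,5,6,7} D(V)={2,3,5,7}: W {4,5,6,7}->{4,5}; U {2,3,4,5,6,7}->{2,3}; V {2,3,5,7}->{7}
Constraint 2 (U < V) on D(U)={2,3} D(V)={7}: no change
So after constraint 2: D(U) = {2,3}

Answer: {2,3}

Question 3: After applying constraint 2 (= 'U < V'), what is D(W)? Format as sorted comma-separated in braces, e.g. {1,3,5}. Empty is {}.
Constraint 1 (W + U = V) on D(W)={4,5,6,7} D(U)={2,3,4,5,6,7} D(V)={2,3,5,7}: W {4,5,6,7}->{4,5}; U {2,3,4,5,6,7}->{2,3}; V {2,3,5,7}->{7}
Constraint 2 (U < V) on D(U)={2,3} D(V)={7}: no change
So after constraint 2: D(W) = {4,5}

Answer: {4,5}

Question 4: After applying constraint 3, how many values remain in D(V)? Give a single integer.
Answer: 1

Derivation:
Constraint 1 (W + U = V) on D(W)={4,5,6,7} D(U)={2,3,4,5,6,7} D(V)={2,3,5,7}: W {4,5,6,7}->{4,5}; U {2,3,4,5,6,7}->{2,3}; V {2,3,5,7}->{7}
Constraint 2 (U < V) on D(U)={2,3} D(V)={7}: no change
Constraint 3 (U < V) on D(U)={2,3} D(V)={7}: no change
So after constraint 3: D(V)={7}, size = 1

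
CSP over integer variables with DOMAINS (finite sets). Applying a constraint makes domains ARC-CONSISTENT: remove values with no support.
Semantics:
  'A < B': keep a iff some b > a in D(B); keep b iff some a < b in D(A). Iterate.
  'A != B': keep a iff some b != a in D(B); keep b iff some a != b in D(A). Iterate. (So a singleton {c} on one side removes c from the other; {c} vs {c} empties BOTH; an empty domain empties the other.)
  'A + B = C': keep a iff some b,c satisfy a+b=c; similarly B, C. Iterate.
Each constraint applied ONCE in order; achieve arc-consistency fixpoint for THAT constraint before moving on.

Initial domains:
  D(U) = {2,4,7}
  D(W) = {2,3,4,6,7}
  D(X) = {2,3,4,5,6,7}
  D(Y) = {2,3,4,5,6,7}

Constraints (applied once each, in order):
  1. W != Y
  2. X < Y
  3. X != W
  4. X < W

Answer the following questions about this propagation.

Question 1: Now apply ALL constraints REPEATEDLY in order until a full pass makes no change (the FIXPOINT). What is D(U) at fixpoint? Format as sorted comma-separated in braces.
Answer: {2,4,7}

Derivation:
pass 0 (initial): D(U)={2,4,7}
pass 1: W {2,3,4,6,7}->{3,4,6,7}; X {2,3,4,5,6,7}->{2,3,4,5,6}; Y {2,3,4,5,6,7}->{3,4,5,6,7}
pass 2: no change
Fixpoint after 2 passes: D(U) = {2,4,7}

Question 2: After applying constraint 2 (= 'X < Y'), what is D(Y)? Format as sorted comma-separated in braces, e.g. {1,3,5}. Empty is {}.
Answer: {3,4,5,6,7}

Derivation:
Constraint 1 (W != Y) on D(W)={2,3,4,6,7} D(Y)={2,3,4,5,6,7}: no change
Constraint 2 (X < Y) on D(X)={2,3,4,5,6,7} D(Y)={2,3,4,5,6,7}: X {2,3,4,5,6,7}->{2,3,4,5,6}; Y {2,3,4,5,6,7}->{3,4,5,6,7}
So after constraint 2: D(Y) = {3,4,5,6,7}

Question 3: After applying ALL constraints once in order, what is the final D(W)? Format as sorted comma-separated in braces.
Answer: {3,4,6,7}

Derivation:
Constraint 1 (W != Y) on D(W)={2,3,4,6,7} D(Y)={2,3,4,5,6,7}: no change
Constraint 2 (X < Y) on D(X)={2,3,4,5,6,7} D(Y)={2,3,4,5,6,7}: X {2,3,4,5,6,7}->{2,3,4,5,6}; Y {2,3,4,5,6,7}->{3,4,5,6,7}
Constraint 3 (X != W) on D(X)={2,3,4,5,6} D(W)={2,3,4,6,7}: no change
Constraint 4 (X < W) on D(X)={2,3,4,5,6} D(W)={2,3,4,6,7}: W {2,3,4,6,7}->{3,4,6,7}
So after all 4 constraints: D(W) = {3,4,6,7}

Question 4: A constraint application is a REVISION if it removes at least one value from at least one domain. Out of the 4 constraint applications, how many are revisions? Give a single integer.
Constraint 1 (W != Y) on D(W)={2,3,4,6,7} D(Y)={2,3,4,5,6,7}: no change => not a revision
Constraint 2 (X < Y) on D(X)={2,3,4,5,6,7} D(Y)={2,3,4,5,6,7}: X {2,3,4,5,6,7}->{2,3,4,5,6}; Y {2,3,4,5,6,7}->{3,4,5,6,7} => REVISION
Constraint 3 (X != W) on D(X)={2,3,4,5,6} D(W)={2,3,4,6,7}: no change => not a revision
Constraint 4 (X < W) on D(X)={2,3,4,5,6} D(W)={2,3,4,6,7}: W {2,3,4,6,7}->{3,4,6,7} => REVISION
Total revisions = 2

Answer: 2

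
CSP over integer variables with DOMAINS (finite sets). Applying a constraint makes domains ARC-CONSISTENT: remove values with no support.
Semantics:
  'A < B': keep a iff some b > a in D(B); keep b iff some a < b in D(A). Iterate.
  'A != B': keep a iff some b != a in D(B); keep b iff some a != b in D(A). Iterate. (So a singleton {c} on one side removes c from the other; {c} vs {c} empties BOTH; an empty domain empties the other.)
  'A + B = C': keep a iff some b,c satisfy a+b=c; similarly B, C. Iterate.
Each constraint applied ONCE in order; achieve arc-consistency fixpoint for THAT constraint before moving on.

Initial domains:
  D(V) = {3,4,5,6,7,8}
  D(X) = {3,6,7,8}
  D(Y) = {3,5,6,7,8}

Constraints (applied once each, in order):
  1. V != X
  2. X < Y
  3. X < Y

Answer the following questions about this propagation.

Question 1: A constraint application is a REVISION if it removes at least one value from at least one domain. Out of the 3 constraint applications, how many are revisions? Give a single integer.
Answer: 1

Derivation:
Constraint 1 (V != X) on D(V)={3,4,5,6,7,8} D(X)={3,6,7,8}: no change => not a revision
Constraint 2 (X < Y) on D(X)={3,6,7,8} D(Y)={3,5,6,7,8}: X {3,6,7,8}->{3,6,7}; Y {3,5,6,7,8}->{5,6,7,8} => REVISION
Constraint 3 (X < Y) on D(X)={3,6,7} D(Y)={5,6,7,8}: no change => not a revision
Total revisions = 1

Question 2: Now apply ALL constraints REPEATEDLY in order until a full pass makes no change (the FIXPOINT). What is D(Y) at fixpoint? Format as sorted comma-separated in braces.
Answer: {5,6,7,8}

Derivation:
pass 0 (initial): D(Y)={3,5,6,7,8}
pass 1: X {3,6,7,8}->{3,6,7}; Y {3,5,6,7,8}->{5,6,7,8}
pass 2: no change
Fixpoint after 2 passes: D(Y) = {5,6,7,8}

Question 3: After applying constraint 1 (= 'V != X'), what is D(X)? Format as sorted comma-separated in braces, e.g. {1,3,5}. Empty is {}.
Constraint 1 (V != X) on D(V)={3,4,5,6,7,8} D(X)={3,6,7,8}: no change
So after constraint 1: D(X) = {3,6,7,8}

Answer: {3,6,7,8}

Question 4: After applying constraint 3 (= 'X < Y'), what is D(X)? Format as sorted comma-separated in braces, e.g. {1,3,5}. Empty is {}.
Answer: {3,6,7}

Derivation:
Constraint 1 (V != X) on D(V)={3,4,5,6,7,8} D(X)={3,6,7,8}: no change
Constraint 2 (X < Y) on D(X)={3,6,7,8} D(Y)={3,5,6,7,8}: X {3,6,7,8}->{3,6,7}; Y {3,5,6,7,8}->{5,6,7,8}
Constraint 3 (X < Y) on D(X)={3,6,7} D(Y)={5,6,7,8}: no change
So after constraint 3: D(X) = {3,6,7}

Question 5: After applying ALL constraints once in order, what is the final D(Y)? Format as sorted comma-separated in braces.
Constraint 1 (V != X) on D(V)={3,4,5,6,7,8} D(X)={3,6,7,8}: no change
Constraint 2 (X < Y) on D(X)={3,6,7,8} D(Y)={3,5,6,7,8}: X {3,6,7,8}->{3,6,7}; Y {3,5,6,7,8}->{5,6,7,8}
Constraint 3 (X < Y) on D(X)={3,6,7} D(Y)={5,6,7,8}: no change
So after all 3 constraints: D(Y) = {5,6,7,8}

Answer: {5,6,7,8}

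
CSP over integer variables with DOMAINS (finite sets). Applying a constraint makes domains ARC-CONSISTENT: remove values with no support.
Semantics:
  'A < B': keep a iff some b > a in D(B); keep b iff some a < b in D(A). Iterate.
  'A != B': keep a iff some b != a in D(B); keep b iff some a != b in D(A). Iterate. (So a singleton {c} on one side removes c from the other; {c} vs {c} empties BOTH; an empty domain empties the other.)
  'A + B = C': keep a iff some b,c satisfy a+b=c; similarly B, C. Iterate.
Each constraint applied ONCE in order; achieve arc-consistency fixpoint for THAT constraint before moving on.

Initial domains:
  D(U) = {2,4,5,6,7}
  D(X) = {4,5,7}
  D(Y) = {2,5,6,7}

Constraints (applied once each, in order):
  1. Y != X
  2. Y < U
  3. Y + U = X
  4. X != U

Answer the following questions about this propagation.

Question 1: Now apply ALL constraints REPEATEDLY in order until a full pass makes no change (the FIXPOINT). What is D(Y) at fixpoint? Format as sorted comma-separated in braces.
pass 0 (initial): D(Y)={2,5,6,7}
pass 1: U {2,4,5,6,7}->{5}; X {4,5,7}->{7}; Y {2,5,6,7}->{2}
pass 2: no change
Fixpoint after 2 passes: D(Y) = {2}

Answer: {2}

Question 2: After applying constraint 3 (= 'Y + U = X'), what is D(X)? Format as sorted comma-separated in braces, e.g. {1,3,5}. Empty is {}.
Constraint 1 (Y != X) on D(Y)={2,5,6,7} D(X)={4,5,7}: no change
Constraint 2 (Y < U) on D(Y)={2,5,6,7} D(U)={2,4,5,6,7}: Y {2,5,6,7}->{2,5,6}; U {2,4,5,6,7}->{4,5,6,7}
Constraint 3 (Y + U = X) on D(Y)={2,5,6} D(U)={4,5,6,7} D(X)={4,5,7}: Y {2,5,6}->{2}; U {4,5,6,7}->{5}; X {4,5,7}->{7}
So after constraint 3: D(X) = {7}

Answer: {7}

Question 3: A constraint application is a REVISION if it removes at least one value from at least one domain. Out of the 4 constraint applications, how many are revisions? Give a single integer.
Constraint 1 (Y != X) on D(Y)={2,5,6,7} D(X)={4,5,7}: no change => not a revision
Constraint 2 (Y < U) on D(Y)={2,5,6,7} D(U)={2,4,5,6,7}: Y {2,5,6,7}->{2,5,6}; U {2,4,5,6,7}->{4,5,6,7} => REVISION
Constraint 3 (Y + U = X) on D(Y)={2,5,6} D(U)={4,5,6,7} D(X)={4,5,7}: Y {2,5,6}->{2}; U {4,5,6,7}->{5}; X {4,5,7}->{7} => REVISION
Constraint 4 (X != U) on D(X)={7} D(U)={5}: no change => not a revision
Total revisions = 2

Answer: 2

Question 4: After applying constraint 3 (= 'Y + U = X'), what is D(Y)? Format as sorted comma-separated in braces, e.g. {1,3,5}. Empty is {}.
Answer: {2}

Derivation:
Constraint 1 (Y != X) on D(Y)={2,5,6,7} D(X)={4,5,7}: no change
Constraint 2 (Y < U) on D(Y)={2,5,6,7} D(U)={2,4,5,6,7}: Y {2,5,6,7}->{2,5,6}; U {2,4,5,6,7}->{4,5,6,7}
Constraint 3 (Y + U = X) on D(Y)={2,5,6} D(U)={4,5,6,7} D(X)={4,5,7}: Y {2,5,6}->{2}; U {4,5,6,7}->{5}; X {4,5,7}->{7}
So after constraint 3: D(Y) = {2}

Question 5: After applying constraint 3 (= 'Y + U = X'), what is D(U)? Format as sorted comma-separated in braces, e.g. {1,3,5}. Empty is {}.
Answer: {5}

Derivation:
Constraint 1 (Y != X) on D(Y)={2,5,6,7} D(X)={4,5,7}: no change
Constraint 2 (Y < U) on D(Y)={2,5,6,7} D(U)={2,4,5,6,7}: Y {2,5,6,7}->{2,5,6}; U {2,4,5,6,7}->{4,5,6,7}
Constraint 3 (Y + U = X) on D(Y)={2,5,6} D(U)={4,5,6,7} D(X)={4,5,7}: Y {2,5,6}->{2}; U {4,5,6,7}->{5}; X {4,5,7}->{7}
So after constraint 3: D(U) = {5}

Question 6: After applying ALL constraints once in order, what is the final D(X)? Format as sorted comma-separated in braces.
Answer: {7}

Derivation:
Constraint 1 (Y != X) on D(Y)={2,5,6,7} D(X)={4,5,7}: no change
Constraint 2 (Y < U) on D(Y)={2,5,6,7} D(U)={2,4,5,6,7}: Y {2,5,6,7}->{2,5,6}; U {2,4,5,6,7}->{4,5,6,7}
Constraint 3 (Y + U = X) on D(Y)={2,5,6} D(U)={4,5,6,7} D(X)={4,5,7}: Y {2,5,6}->{2}; U {4,5,6,7}->{5}; X {4,5,7}->{7}
Constraint 4 (X != U) on D(X)={7} D(U)={5}: no change
So after all 4 constraints: D(X) = {7}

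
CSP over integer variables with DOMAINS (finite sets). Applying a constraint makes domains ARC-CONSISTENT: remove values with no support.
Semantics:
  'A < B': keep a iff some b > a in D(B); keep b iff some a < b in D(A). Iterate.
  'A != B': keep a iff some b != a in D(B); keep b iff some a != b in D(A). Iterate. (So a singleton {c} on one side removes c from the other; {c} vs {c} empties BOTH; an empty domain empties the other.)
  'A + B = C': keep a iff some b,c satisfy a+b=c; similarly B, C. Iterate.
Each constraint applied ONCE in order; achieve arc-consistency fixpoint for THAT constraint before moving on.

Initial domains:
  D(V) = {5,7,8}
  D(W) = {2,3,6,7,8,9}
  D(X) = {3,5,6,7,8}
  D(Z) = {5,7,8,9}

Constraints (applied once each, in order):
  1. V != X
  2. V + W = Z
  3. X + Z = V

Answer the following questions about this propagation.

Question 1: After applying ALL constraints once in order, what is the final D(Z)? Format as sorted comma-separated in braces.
Answer: {}

Derivation:
Constraint 1 (V != X) on D(V)={5,7,8} D(X)={3,5,6,7,8}: no change
Constraint 2 (V + W = Z) on D(V)={5,7,8} D(W)={2,3,6,7,8,9} D(Z)={5,7,8,9}: V {5,7,8}->{5,7}; W {2,3,6,7,8,9}->{2,3}; Z {5,7,8,9}->{7,8,9}
Constraint 3 (X + Z = V) on D(X)={3,5,6,7,8} D(Z)={7,8,9} D(V)={5,7}: X {3,5,6,7,8}->{}; Z {7,8,9}->{}; V {5,7}->{}
So after all 3 constraints: D(Z) = {}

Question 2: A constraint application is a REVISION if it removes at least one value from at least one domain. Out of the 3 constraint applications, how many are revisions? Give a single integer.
Answer: 2

Derivation:
Constraint 1 (V != X) on D(V)={5,7,8} D(X)={3,5,6,7,8}: no change => not a revision
Constraint 2 (V + W = Z) on D(V)={5,7,8} D(W)={2,3,6,7,8,9} D(Z)={5,7,8,9}: V {5,7,8}->{5,7}; W {2,3,6,7,8,9}->{2,3}; Z {5,7,8,9}->{7,8,9} => REVISION
Constraint 3 (X + Z = V) on D(X)={3,5,6,7,8} D(Z)={7,8,9} D(V)={5,7}: X {3,5,6,7,8}->{}; Z {7,8,9}->{}; V {5,7}->{} => REVISION
Total revisions = 2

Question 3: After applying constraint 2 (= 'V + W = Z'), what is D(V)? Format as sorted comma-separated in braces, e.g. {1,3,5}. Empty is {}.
Answer: {5,7}

Derivation:
Constraint 1 (V != X) on D(V)={5,7,8} D(X)={3,5,6,7,8}: no change
Constraint 2 (V + W = Z) on D(V)={5,7,8} D(W)={2,3,6,7,8,9} D(Z)={5,7,8,9}: V {5,7,8}->{5,7}; W {2,3,6,7,8,9}->{2,3}; Z {5,7,8,9}->{7,8,9}
So after constraint 2: D(V) = {5,7}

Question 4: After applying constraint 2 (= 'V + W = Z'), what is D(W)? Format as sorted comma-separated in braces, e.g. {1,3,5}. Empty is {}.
Constraint 1 (V != X) on D(V)={5,7,8} D(X)={3,5,6,7,8}: no change
Constraint 2 (V + W = Z) on D(V)={5,7,8} D(W)={2,3,6,7,8,9} D(Z)={5,7,8,9}: V {5,7,8}->{5,7}; W {2,3,6,7,8,9}->{2,3}; Z {5,7,8,9}->{7,8,9}
So after constraint 2: D(W) = {2,3}

Answer: {2,3}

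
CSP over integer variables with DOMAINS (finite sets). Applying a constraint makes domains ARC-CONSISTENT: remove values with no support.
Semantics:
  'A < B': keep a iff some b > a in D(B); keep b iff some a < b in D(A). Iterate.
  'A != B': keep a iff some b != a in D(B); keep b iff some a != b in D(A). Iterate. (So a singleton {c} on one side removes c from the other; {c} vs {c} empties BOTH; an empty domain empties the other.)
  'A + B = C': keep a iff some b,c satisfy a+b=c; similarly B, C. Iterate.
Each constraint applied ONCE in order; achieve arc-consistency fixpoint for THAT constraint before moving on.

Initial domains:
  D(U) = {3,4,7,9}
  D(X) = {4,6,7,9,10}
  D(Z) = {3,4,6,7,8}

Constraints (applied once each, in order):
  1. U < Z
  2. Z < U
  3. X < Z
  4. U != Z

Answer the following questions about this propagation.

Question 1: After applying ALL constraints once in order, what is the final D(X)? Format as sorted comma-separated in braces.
Answer: {4}

Derivation:
Constraint 1 (U < Z) on D(U)={3,4,7,9} D(Z)={3,4,6,7,8}: U {3,4,7,9}->{3,4,7}; Z {3,4,6,7,8}->{4,6,7,8}
Constraint 2 (Z < U) on D(Z)={4,6,7,8} D(U)={3,4,7}: Z {4,6,7,8}->{4,6}; U {3,4,7}->{7}
Constraint 3 (X < Z) on D(X)={4,6,7,9,10} D(Z)={4,6}: X {4,6,7,9,10}->{4}; Z {4,6}->{6}
Constraint 4 (U != Z) on D(U)={7} D(Z)={6}: no change
So after all 4 constraints: D(X) = {4}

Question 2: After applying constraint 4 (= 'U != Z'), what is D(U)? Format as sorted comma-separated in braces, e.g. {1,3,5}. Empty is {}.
Constraint 1 (U < Z) on D(U)={3,4,7,9} D(Z)={3,4,6,7,8}: U {3,4,7,9}->{3,4,7}; Z {3,4,6,7,8}->{4,6,7,8}
Constraint 2 (Z < U) on D(Z)={4,6,7,8} D(U)={3,4,7}: Z {4,6,7,8}->{4,6}; U {3,4,7}->{7}
Constraint 3 (X < Z) on D(X)={4,6,7,9,10} D(Z)={4,6}: X {4,6,7,9,10}->{4}; Z {4,6}->{6}
Constraint 4 (U != Z) on D(U)={7} D(Z)={6}: no change
So after constraint 4: D(U) = {7}

Answer: {7}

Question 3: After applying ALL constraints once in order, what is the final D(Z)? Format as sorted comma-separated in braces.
Constraint 1 (U < Z) on D(U)={3,4,7,9} D(Z)={3,4,6,7,8}: U {3,4,7,9}->{3,4,7}; Z {3,4,6,7,8}->{4,6,7,8}
Constraint 2 (Z < U) on D(Z)={4,6,7,8} D(U)={3,4,7}: Z {4,6,7,8}->{4,6}; U {3,4,7}->{7}
Constraint 3 (X < Z) on D(X)={4,6,7,9,10} D(Z)={4,6}: X {4,6,7,9,10}->{4}; Z {4,6}->{6}
Constraint 4 (U != Z) on D(U)={7} D(Z)={6}: no change
So after all 4 constraints: D(Z) = {6}

Answer: {6}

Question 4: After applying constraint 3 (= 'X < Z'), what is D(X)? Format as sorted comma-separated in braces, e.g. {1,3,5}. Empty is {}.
Answer: {4}

Derivation:
Constraint 1 (U < Z) on D(U)={3,4,7,9} D(Z)={3,4,6,7,8}: U {3,4,7,9}->{3,4,7}; Z {3,4,6,7,8}->{4,6,7,8}
Constraint 2 (Z < U) on D(Z)={4,6,7,8} D(U)={3,4,7}: Z {4,6,7,8}->{4,6}; U {3,4,7}->{7}
Constraint 3 (X < Z) on D(X)={4,6,7,9,10} D(Z)={4,6}: X {4,6,7,9,10}->{4}; Z {4,6}->{6}
So after constraint 3: D(X) = {4}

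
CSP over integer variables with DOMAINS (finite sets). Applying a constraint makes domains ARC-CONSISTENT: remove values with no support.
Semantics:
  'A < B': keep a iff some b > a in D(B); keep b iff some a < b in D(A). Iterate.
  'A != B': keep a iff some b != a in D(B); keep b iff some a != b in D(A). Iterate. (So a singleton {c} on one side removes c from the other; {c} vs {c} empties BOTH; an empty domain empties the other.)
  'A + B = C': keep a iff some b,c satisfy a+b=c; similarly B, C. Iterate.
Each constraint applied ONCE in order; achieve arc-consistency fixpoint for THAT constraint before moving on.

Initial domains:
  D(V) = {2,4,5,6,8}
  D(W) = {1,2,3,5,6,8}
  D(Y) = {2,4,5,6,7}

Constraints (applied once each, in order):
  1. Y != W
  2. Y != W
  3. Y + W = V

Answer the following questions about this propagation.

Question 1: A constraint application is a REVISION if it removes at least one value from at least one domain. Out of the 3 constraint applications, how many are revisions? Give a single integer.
Constraint 1 (Y != W) on D(Y)={2,4,5,6,7} D(W)={1,2,3,5,6,8}: no change => not a revision
Constraint 2 (Y != W) on D(Y)={2,4,5,6,7} D(W)={1,2,3,5,6,8}: no change => not a revision
Constraint 3 (Y + W = V) on D(Y)={2,4,5,6,7} D(W)={1,2,3,5,6,8} D(V)={2,4,5,6,8}: W {1,2,3,5,6,8}->{1,2,3,6}; V {2,4,5,6,8}->{4,5,6,8} => REVISION
Total revisions = 1

Answer: 1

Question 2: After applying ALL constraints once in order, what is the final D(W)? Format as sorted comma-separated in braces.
Answer: {1,2,3,6}

Derivation:
Constraint 1 (Y != W) on D(Y)={2,4,5,6,7} D(W)={1,2,3,5,6,8}: no change
Constraint 2 (Y != W) on D(Y)={2,4,5,6,7} D(W)={1,2,3,5,6,8}: no change
Constraint 3 (Y + W = V) on D(Y)={2,4,5,6,7} D(W)={1,2,3,5,6,8} D(V)={2,4,5,6,8}: W {1,2,3,5,6,8}->{1,2,3,6}; V {2,4,5,6,8}->{4,5,6,8}
So after all 3 constraints: D(W) = {1,2,3,6}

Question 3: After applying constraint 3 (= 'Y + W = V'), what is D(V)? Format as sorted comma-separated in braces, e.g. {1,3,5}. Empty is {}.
Answer: {4,5,6,8}

Derivation:
Constraint 1 (Y != W) on D(Y)={2,4,5,6,7} D(W)={1,2,3,5,6,8}: no change
Constraint 2 (Y != W) on D(Y)={2,4,5,6,7} D(W)={1,2,3,5,6,8}: no change
Constraint 3 (Y + W = V) on D(Y)={2,4,5,6,7} D(W)={1,2,3,5,6,8} D(V)={2,4,5,6,8}: W {1,2,3,5,6,8}->{1,2,3,6}; V {2,4,5,6,8}->{4,5,6,8}
So after constraint 3: D(V) = {4,5,6,8}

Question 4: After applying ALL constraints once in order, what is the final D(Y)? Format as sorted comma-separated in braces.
Answer: {2,4,5,6,7}

Derivation:
Constraint 1 (Y != W) on D(Y)={2,4,5,6,7} D(W)={1,2,3,5,6,8}: no change
Constraint 2 (Y != W) on D(Y)={2,4,5,6,7} D(W)={1,2,3,5,6,8}: no change
Constraint 3 (Y + W = V) on D(Y)={2,4,5,6,7} D(W)={1,2,3,5,6,8} D(V)={2,4,5,6,8}: W {1,2,3,5,6,8}->{1,2,3,6}; V {2,4,5,6,8}->{4,5,6,8}
So after all 3 constraints: D(Y) = {2,4,5,6,7}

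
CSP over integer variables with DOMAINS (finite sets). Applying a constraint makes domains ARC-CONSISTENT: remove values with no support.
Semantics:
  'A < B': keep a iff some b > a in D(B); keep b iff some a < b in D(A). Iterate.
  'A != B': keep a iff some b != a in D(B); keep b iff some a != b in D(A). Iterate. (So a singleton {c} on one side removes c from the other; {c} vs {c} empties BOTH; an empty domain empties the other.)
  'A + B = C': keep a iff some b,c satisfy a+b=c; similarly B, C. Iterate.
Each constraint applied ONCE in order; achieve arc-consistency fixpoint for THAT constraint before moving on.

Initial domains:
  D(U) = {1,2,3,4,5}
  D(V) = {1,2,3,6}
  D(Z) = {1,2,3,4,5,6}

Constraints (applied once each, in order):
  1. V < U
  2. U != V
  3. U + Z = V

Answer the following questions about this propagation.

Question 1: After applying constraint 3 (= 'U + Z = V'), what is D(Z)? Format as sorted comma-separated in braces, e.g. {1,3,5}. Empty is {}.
Constraint 1 (V < U) on D(V)={1,2,3,6} D(U)={1,2,3,4,5}: V {1,2,3,6}->{1,2,3}; U {1,2,3,4,5}->{2,3,4,5}
Constraint 2 (U != V) on D(U)={2,3,4,5} D(V)={1,2,3}: no change
Constraint 3 (U + Z = V) on D(U)={2,3,4,5} D(Z)={1,2,3,4,5,6} D(V)={1,2,3}: U {2,3,4,5}->{2}; Z {1,2,3,4,5,6}->{1}; V {1,2,3}->{3}
So after constraint 3: D(Z) = {1}

Answer: {1}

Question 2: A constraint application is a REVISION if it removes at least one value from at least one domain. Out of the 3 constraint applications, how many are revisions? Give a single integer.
Answer: 2

Derivation:
Constraint 1 (V < U) on D(V)={1,2,3,6} D(U)={1,2,3,4,5}: V {1,2,3,6}->{1,2,3}; U {1,2,3,4,5}->{2,3,4,5} => REVISION
Constraint 2 (U != V) on D(U)={2,3,4,5} D(V)={1,2,3}: no change => not a revision
Constraint 3 (U + Z = V) on D(U)={2,3,4,5} D(Z)={1,2,3,4,5,6} D(V)={1,2,3}: U {2,3,4,5}->{2}; Z {1,2,3,4,5,6}->{1}; V {1,2,3}->{3} => REVISION
Total revisions = 2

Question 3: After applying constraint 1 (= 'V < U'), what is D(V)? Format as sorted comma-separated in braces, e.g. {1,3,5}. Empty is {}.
Constraint 1 (V < U) on D(V)={1,2,3,6} D(U)={1,2,3,4,5}: V {1,2,3,6}->{1,2,3}; U {1,2,3,4,5}->{2,3,4,5}
So after constraint 1: D(V) = {1,2,3}

Answer: {1,2,3}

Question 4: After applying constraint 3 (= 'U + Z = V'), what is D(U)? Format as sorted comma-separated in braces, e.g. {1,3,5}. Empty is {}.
Constraint 1 (V < U) on D(V)={1,2,3,6} D(U)={1,2,3,4,5}: V {1,2,3,6}->{1,2,3}; U {1,2,3,4,5}->{2,3,4,5}
Constraint 2 (U != V) on D(U)={2,3,4,5} D(V)={1,2,3}: no change
Constraint 3 (U + Z = V) on D(U)={2,3,4,5} D(Z)={1,2,3,4,5,6} D(V)={1,2,3}: U {2,3,4,5}->{2}; Z {1,2,3,4,5,6}->{1}; V {1,2,3}->{3}
So after constraint 3: D(U) = {2}

Answer: {2}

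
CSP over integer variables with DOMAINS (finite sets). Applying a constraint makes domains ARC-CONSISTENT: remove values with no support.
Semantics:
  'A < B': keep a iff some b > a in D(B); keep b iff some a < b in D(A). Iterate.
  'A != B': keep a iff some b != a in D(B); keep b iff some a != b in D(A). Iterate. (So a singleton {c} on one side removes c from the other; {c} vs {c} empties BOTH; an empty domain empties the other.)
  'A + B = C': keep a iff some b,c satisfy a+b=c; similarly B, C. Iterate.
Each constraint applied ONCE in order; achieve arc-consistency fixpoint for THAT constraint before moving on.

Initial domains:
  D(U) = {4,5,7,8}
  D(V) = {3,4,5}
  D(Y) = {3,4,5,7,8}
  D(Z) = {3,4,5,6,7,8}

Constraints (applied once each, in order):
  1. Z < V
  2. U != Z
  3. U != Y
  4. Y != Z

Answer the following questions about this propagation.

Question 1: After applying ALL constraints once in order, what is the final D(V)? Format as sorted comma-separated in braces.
Constraint 1 (Z < V) on D(Z)={3,4,5,6,7,8} D(V)={3,4,5}: Z {3,4,5,6,7,8}->{3,4}; V {3,4,5}->{4,5}
Constraint 2 (U != Z) on D(U)={4,5,7,8} D(Z)={3,4}: no change
Constraint 3 (U != Y) on D(U)={4,5,7,8} D(Y)={3,4,5,7,8}: no change
Constraint 4 (Y != Z) on D(Y)={3,4,5,7,8} D(Z)={3,4}: no change
So after all 4 constraints: D(V) = {4,5}

Answer: {4,5}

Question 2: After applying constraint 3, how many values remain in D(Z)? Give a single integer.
Constraint 1 (Z < V) on D(Z)={3,4,5,6,7,8} D(V)={3,4,5}: Z {3,4,5,6,7,8}->{3,4}; V {3,4,5}->{4,5}
Constraint 2 (U != Z) on D(U)={4,5,7,8} D(Z)={3,4}: no change
Constraint 3 (U != Y) on D(U)={4,5,7,8} D(Y)={3,4,5,7,8}: no change
So after constraint 3: D(Z)={3,4}, size = 2

Answer: 2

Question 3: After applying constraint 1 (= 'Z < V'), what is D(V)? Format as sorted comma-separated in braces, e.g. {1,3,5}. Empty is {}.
Constraint 1 (Z < V) on D(Z)={3,4,5,6,7,8} D(V)={3,4,5}: Z {3,4,5,6,7,8}->{3,4}; V {3,4,5}->{4,5}
So after constraint 1: D(V) = {4,5}

Answer: {4,5}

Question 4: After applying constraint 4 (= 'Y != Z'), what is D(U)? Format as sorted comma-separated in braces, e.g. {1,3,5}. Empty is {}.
Constraint 1 (Z < V) on D(Z)={3,4,5,6,7,8} D(V)={3,4,5}: Z {3,4,5,6,7,8}->{3,4}; V {3,4,5}->{4,5}
Constraint 2 (U != Z) on D(U)={4,5,7,8} D(Z)={3,4}: no change
Constraint 3 (U != Y) on D(U)={4,5,7,8} D(Y)={3,4,5,7,8}: no change
Constraint 4 (Y != Z) on D(Y)={3,4,5,7,8} D(Z)={3,4}: no change
So after constraint 4: D(U) = {4,5,7,8}

Answer: {4,5,7,8}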